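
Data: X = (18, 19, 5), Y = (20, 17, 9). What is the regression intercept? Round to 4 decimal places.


a = ybar - b*xbar, where b = sum((xi-xbar)(yi-ybar)) / sum((xi-xbar)^2)
n = 3, xbar = 42/3 = 14, ybar = 46/3 ≈ 15.333333
Sxy = sum((xi-xbar)(yi-ybar)) = 84
Sxx = sum((xi-xbar)^2) = 122
b = Sxy / Sxx = 42/61 ≈ 0.688525
a = 15.333333 - 0.688525 * 14 = 1042/183 ≈ 5.693989

5.6940


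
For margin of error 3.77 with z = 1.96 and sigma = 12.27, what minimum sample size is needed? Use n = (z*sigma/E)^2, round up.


z*sigma/E = 1.96 * 12.27 / 3.77 = 60123/9425 ≈ 6.379098
(z*sigma/E)^2 ≈ 40.692893
round up: n = 41

41


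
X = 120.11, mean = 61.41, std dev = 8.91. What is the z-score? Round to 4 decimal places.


z = (X - mu) / sigma
X - mu = 120.11 - 61.41 = 58.7
z = 58.7 / 8.91 = 5870/891 ≈ 6.588103

6.5881


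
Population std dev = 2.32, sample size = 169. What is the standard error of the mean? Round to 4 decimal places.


SE = sigma / sqrt(n)
sqrt(169) = 13
SE = 2.32 / 13 = 58/325 ≈ 0.178462

0.1785


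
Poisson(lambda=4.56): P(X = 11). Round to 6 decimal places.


P = e^(-lam) * lam^k / k!
e^(-4.56) ≈ 0.01046206
lam^k = 4.56^11 ≈ 17726103.032830
k! = 11! = 39916800
P = 0.01046206 * 17726103.032830 / 39916800 ≈ 0.004646

0.004646


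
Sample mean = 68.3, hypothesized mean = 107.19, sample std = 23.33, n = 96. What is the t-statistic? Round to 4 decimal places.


t = (xbar - mu0) / (s/sqrt(n))
xbar - mu0 = 68.3 - 107.19 = -38.89
sqrt(96) ≈ 9.79795897
s/sqrt(n) = 23.33 / 9.79795897 ≈ 2.38110815
t = -38.89 / 2.38110815 ≈ -16.332731

-16.3327


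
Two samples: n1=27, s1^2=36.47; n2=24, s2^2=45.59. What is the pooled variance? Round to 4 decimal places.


sp^2 = ((n1-1)*s1^2 + (n2-1)*s2^2)/(n1+n2-2)
(n1-1)*s1^2 = 26 * 36.47 = 948.22
(n2-1)*s2^2 = 23 * 45.59 = 1048.57
numerator = 948.22 + 1048.57 = 1996.79
n1+n2-2 = 49
sp^2 = 1996.79 / 49 = 199679/4900 ≈ 40.750816

40.7508


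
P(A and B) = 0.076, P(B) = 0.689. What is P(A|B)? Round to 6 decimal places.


P(A|B) = P(A and B) / P(B) = 0.076 / 0.689 = 76/689 ≈ 0.11030479

0.110305


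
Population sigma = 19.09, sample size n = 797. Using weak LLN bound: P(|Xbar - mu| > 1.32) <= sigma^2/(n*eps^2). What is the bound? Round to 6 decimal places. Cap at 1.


bound = min(1, sigma^2/(n*eps^2))
sigma^2 = 19.09^2 = 364.4281
n*eps^2 = 797 * 1.32^2 = 797 * 1.7424 = 1388.6928
sigma^2/(n*eps^2) = 364.4281 / 1388.6928 ≈ 0.26242528

0.262425


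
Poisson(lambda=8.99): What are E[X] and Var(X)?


E[X] = Var(X) = lambda = 8.99

8.99, 8.99


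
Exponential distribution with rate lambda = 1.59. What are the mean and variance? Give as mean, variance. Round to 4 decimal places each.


mean = 1/lam, var = 1/lam^2
mean = 1 / 1.59 = 100/159 ≈ 0.628931
lam^2 = 1.59^2 = 2.5281
var = 1 / 2.5281 ≈ 0.395554

0.6289, 0.3956


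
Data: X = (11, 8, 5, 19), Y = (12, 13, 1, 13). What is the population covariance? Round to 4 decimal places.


Cov = (1/n)*sum((xi-xbar)(yi-ybar))
n = 4, xbar = 43/4 = 10.75, ybar = 39/4 = 9.75
sum((xi-xbar)(yi-ybar)) = 68.75
Cov = 68.75 / 4 = 17.1875

17.1875


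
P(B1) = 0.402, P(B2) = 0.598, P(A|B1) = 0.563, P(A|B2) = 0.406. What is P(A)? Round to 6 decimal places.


P(A) = P(A|B1)*P(B1) + P(A|B2)*P(B2)
P(A|B1)*P(B1) = 0.563 * 0.402 = 0.226326
P(A|B2)*P(B2) = 0.406 * 0.598 = 0.242788
P(A) = 0.226326 + 0.242788 = 0.469114

0.469114


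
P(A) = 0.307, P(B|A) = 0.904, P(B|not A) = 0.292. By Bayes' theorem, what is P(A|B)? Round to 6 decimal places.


P(A|B) = P(B|A)*P(A) / P(B), P(B) = P(B|A)*P(A) + P(B|not A)*P(not A)
P(B|A)*P(A) = 0.904 * 0.307 = 0.277528
P(B|not A)*P(not A) = 0.292 * 0.693 = 0.202356
P(B) = 0.277528 + 0.202356 = 0.479884
P(A|B) = 0.277528 / 0.479884 ≈ 0.57832309

0.578323


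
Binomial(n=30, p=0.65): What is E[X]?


E[X] = n*p = 30 * 0.65 = 19.5

19.5


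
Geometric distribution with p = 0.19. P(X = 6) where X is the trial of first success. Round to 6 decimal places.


P = (1-p)^(k-1) * p
(1-p)^(k-1) = 0.81^5 ≈ 0.3486784
P = 0.3486784 * 0.19 ≈ 0.06624890

0.066249


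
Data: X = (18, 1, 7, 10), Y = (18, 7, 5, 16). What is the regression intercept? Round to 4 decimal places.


a = ybar - b*xbar, where b = sum((xi-xbar)(yi-ybar)) / sum((xi-xbar)^2)
n = 4, xbar = 36/4 = 9, ybar = 46/4 = 11.5
Sxy = sum((xi-xbar)(yi-ybar)) = 112
Sxx = sum((xi-xbar)^2) = 150
b = Sxy / Sxx = 56/75 ≈ 0.746667
a = 11.5 - 0.746667 * 9 = 4.78

4.7800


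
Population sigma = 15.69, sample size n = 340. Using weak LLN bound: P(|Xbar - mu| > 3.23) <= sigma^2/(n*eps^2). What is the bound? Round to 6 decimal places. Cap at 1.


bound = min(1, sigma^2/(n*eps^2))
sigma^2 = 15.69^2 = 246.1761
n*eps^2 = 340 * 3.23^2 = 340 * 10.4329 = 3547.186
sigma^2/(n*eps^2) = 246.1761 / 3547.186 ≈ 0.06940039

0.069400


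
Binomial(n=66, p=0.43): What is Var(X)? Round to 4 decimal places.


Var = n*p*(1-p) = 66 * 0.43 * 0.57 = 16.1766

16.1766


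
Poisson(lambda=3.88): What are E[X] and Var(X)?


E[X] = Var(X) = lambda = 3.88

3.88, 3.88


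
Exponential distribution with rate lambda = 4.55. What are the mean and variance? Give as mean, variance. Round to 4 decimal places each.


mean = 1/lam, var = 1/lam^2
mean = 1 / 4.55 = 20/91 ≈ 0.219780
lam^2 = 4.55^2 = 20.7025
var = 1 / 20.7025 = 400/8281 ≈ 0.048303

0.2198, 0.0483


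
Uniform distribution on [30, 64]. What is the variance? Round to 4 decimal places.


Var = (b-a)^2 / 12
(b-a)^2 = (64 - 30)^2 = 1156
Var = 1156/12 ≈ 96.333333

96.3333


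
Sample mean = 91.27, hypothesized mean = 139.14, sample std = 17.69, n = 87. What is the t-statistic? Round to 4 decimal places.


t = (xbar - mu0) / (s/sqrt(n))
xbar - mu0 = 91.27 - 139.14 = -47.87
sqrt(87) ≈ 9.32737905
s/sqrt(n) = 17.69 / 9.32737905 ≈ 1.89656707
t = -47.87 / 1.89656707 ≈ -25.240341

-25.2403


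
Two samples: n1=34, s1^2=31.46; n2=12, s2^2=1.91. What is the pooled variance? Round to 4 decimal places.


sp^2 = ((n1-1)*s1^2 + (n2-1)*s2^2)/(n1+n2-2)
(n1-1)*s1^2 = 33 * 31.46 = 1038.18
(n2-1)*s2^2 = 11 * 1.91 = 21.01
numerator = 1038.18 + 21.01 = 1059.19
n1+n2-2 = 44
sp^2 = 1059.19 / 44 = 24.0725

24.0725


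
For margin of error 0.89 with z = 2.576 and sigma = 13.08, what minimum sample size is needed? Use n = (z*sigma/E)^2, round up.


z*sigma/E = 2.576 * 13.08 / 0.89 ≈ 37.858517
(z*sigma/E)^2 ≈ 1433.267298
round up: n = 1434

1434


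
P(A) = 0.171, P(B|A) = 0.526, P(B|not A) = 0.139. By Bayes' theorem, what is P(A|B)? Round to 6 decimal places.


P(A|B) = P(B|A)*P(A) / P(B), P(B) = P(B|A)*P(A) + P(B|not A)*P(not A)
P(B|A)*P(A) = 0.526 * 0.171 = 0.089946
P(B|not A)*P(not A) = 0.139 * 0.829 = 0.115231
P(B) = 0.089946 + 0.115231 = 0.205177
P(A|B) = 0.089946 / 0.205177 ≈ 0.43838247

0.438382


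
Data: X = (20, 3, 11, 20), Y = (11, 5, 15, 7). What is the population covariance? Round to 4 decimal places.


Cov = (1/n)*sum((xi-xbar)(yi-ybar))
n = 4, xbar = 54/4 = 13.5, ybar = 38/4 = 9.5
sum((xi-xbar)(yi-ybar)) = 27
Cov = 27 / 4 = 6.75

6.7500


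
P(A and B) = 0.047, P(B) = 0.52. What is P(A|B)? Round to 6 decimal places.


P(A|B) = P(A and B) / P(B) = 0.047 / 0.52 = 47/520 ≈ 0.09038462

0.090385


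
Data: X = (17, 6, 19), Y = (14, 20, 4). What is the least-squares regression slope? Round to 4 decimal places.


b = sum((xi-xbar)(yi-ybar)) / sum((xi-xbar)^2)
n = 3, xbar = 42/3 = 14, ybar = 38/3 ≈ 12.666667
Sxy = sum((xi-xbar)(yi-ybar)) = -98
Sxx = sum((xi-xbar)^2) = 98
b = Sxy / Sxx = -1

-1.0000


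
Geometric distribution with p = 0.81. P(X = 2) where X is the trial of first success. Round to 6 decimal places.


P = (1-p)^(k-1) * p
(1-p)^(k-1) = 0.19^1 = 0.19
P = 0.19 * 0.81 = 0.1539

0.153900


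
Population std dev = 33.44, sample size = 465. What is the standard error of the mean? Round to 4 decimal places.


SE = sigma / sqrt(n)
sqrt(465) ≈ 21.563859
SE = 33.44 / 21.563859 ≈ 1.550743

1.5507


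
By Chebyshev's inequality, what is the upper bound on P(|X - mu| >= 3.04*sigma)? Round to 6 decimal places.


P <= 1/k^2
k^2 = 3.04^2 = 9.2416
1/k^2 = 1 / 9.2416 = 625/5776 ≈ 0.10820637

0.108206


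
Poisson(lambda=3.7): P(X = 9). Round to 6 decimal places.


P = e^(-lam) * lam^k / k!
e^(-3.7) ≈ 0.02472353
lam^k = 3.7^9 ≈ 129961.739795
k! = 9! = 362880
P = 0.02472353 * 129961.739795 / 362880 ≈ 0.008854

0.008854


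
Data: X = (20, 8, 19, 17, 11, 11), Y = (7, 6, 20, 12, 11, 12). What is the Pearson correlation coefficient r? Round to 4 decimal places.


r = sum((xi-xbar)(yi-ybar)) / sqrt(sum((xi-xbar)^2) * sum((yi-ybar)^2))
n = 6, xbar = 86/6 = 43/3 ≈ 14.333333, ybar = 68/6 = 34/3 ≈ 11.333333
Sxy = sum((xi-xbar)(yi-ybar)) = 151/3 ≈ 50.333333
Sxx = sum((xi-xbar)^2) = 370/3 ≈ 123.333333
Syy = sum((yi-ybar)^2) = 370/3 ≈ 123.333333
sqrt(Sxx*Syy) = 370/3 ≈ 123.333333
r = Sxy / sqrt(Sxx*Syy) = 50.333333 / 123.333333 = 151/370 ≈ 0.408108

0.4081


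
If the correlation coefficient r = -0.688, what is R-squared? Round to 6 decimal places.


R^2 = r^2 = (-0.688)^2 = 0.473344

0.473344


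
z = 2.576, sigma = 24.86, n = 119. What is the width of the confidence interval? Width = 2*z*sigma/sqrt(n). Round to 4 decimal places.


width = 2*z*sigma/sqrt(n)
2*z*sigma = 2 * 2.576 * 24.86 = 128.07872
sqrt(119) ≈ 10.908712
width = 128.07872 / 10.908712 ≈ 11.740957

11.7410


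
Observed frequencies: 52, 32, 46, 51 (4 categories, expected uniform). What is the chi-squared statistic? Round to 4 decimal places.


chi2 = sum((O-E)^2/E), E = total/4
total = 181, E = 181/4 = 45.25
(52 - 45.25)^2 / 45.25 = 45.5625 / 45.25 = 729/724 ≈ 1.006906
(32 - 45.25)^2 / 45.25 = 175.5625 / 45.25 = 2809/724 ≈ 3.879834
(46 - 45.25)^2 / 45.25 = 0.5625 / 45.25 = 9/724 ≈ 0.012431
(51 - 45.25)^2 / 45.25 = 33.0625 / 45.25 = 529/724 ≈ 0.730663
chi2 = 1019/181 ≈ 5.629834

5.6298


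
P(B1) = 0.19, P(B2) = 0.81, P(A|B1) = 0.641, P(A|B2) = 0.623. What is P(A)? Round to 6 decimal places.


P(A) = P(A|B1)*P(B1) + P(A|B2)*P(B2)
P(A|B1)*P(B1) = 0.641 * 0.19 = 0.12179
P(A|B2)*P(B2) = 0.623 * 0.81 = 0.50463
P(A) = 0.12179 + 0.50463 = 0.62642

0.626420


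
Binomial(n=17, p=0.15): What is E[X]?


E[X] = n*p = 17 * 0.15 = 2.55

2.55


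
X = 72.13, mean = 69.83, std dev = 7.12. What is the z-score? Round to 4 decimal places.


z = (X - mu) / sigma
X - mu = 72.13 - 69.83 = 2.3
z = 2.3 / 7.12 = 115/356 ≈ 0.323034

0.3230


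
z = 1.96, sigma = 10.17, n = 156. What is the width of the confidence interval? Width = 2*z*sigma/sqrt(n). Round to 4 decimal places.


width = 2*z*sigma/sqrt(n)
2*z*sigma = 2 * 1.96 * 10.17 = 39.8664
sqrt(156) ≈ 12.489996
width = 39.8664 / 12.489996 ≈ 3.191867

3.1919


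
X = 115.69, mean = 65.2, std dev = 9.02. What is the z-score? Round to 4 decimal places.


z = (X - mu) / sigma
X - mu = 115.69 - 65.2 = 50.49
z = 50.49 / 9.02 = 459/82 ≈ 5.597561

5.5976


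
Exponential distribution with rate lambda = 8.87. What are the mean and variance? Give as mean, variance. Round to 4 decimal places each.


mean = 1/lam, var = 1/lam^2
mean = 1 / 8.87 = 100/887 ≈ 0.112740
lam^2 = 8.87^2 = 78.6769
var = 1 / 78.6769 ≈ 0.012710

0.1127, 0.0127


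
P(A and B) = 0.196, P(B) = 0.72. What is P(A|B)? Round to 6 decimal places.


P(A|B) = P(A and B) / P(B) = 0.196 / 0.72 = 49/180 ≈ 0.27222222

0.272222


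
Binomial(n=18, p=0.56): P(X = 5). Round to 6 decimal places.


P = C(n,k) * p^k * (1-p)^(n-k)
C(18,5) = 8568
p^k = 0.56^5 ≈ 0.05507318
(1-p)^(n-k) = 0.44^13 ≈ 0.00002316780
P = 8568 * 0.05507318 * 0.00002316780 ≈ 0.010932

0.010932


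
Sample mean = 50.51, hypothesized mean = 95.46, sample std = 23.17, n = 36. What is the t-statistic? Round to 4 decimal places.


t = (xbar - mu0) / (s/sqrt(n))
xbar - mu0 = 50.51 - 95.46 = -44.95
sqrt(36) = 6
s/sqrt(n) = 23.17 / 6 = 2317/600 ≈ 3.86166667
t = -44.95 / 3.86166667 = -26970/2317 ≈ -11.640052

-11.6401


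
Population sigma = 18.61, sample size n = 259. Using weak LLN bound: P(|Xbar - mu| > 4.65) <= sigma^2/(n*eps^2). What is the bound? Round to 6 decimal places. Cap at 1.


bound = min(1, sigma^2/(n*eps^2))
sigma^2 = 18.61^2 = 346.3321
n*eps^2 = 259 * 4.65^2 = 259 * 21.6225 = 5600.2275
sigma^2/(n*eps^2) = 346.3321 / 5600.2275 ≈ 0.06184251

0.061843


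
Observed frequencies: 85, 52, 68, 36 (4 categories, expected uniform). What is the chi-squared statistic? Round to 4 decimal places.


chi2 = sum((O-E)^2/E), E = total/4
total = 241, E = 241/4 = 60.25
(85 - 60.25)^2 / 60.25 = 612.5625 / 60.25 = 9801/964 ≈ 10.167012
(52 - 60.25)^2 / 60.25 = 68.0625 / 60.25 = 1089/964 ≈ 1.129668
(68 - 60.25)^2 / 60.25 = 60.0625 / 60.25 = 961/964 ≈ 0.996888
(36 - 60.25)^2 / 60.25 = 588.0625 / 60.25 = 9409/964 ≈ 9.760373
chi2 = 5315/241 ≈ 22.053942

22.0539


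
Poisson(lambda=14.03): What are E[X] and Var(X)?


E[X] = Var(X) = lambda = 14.03

14.03, 14.03


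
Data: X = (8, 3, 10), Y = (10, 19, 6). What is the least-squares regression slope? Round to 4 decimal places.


b = sum((xi-xbar)(yi-ybar)) / sum((xi-xbar)^2)
n = 3, xbar = 21/3 = 7, ybar = 35/3 ≈ 11.666667
Sxy = sum((xi-xbar)(yi-ybar)) = -48
Sxx = sum((xi-xbar)^2) = 26
b = Sxy / Sxx = -24/13 ≈ -1.846154

-1.8462


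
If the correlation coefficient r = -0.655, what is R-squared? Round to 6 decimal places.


R^2 = r^2 = (-0.655)^2 = 0.429025

0.429025


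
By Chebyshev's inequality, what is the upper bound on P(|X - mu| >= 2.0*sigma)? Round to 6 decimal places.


P <= 1/k^2
k^2 = 2.0^2 = 4
1/k^2 = 1 / 4 = 0.25

0.250000


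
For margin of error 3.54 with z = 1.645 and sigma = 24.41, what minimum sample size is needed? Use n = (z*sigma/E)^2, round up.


z*sigma/E = 1.645 * 24.41 / 3.54 ≈ 11.343065
(z*sigma/E)^2 ≈ 128.665123
round up: n = 129

129


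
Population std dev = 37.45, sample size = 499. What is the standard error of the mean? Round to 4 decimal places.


SE = sigma / sqrt(n)
sqrt(499) ≈ 22.338308
SE = 37.45 / 22.338308 ≈ 1.676492

1.6765


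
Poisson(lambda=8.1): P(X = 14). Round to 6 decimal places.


P = e^(-lam) * lam^k / k!
e^(-8.1) ≈ 0.0003035391
lam^k = 8.1^14 ≈ 5233476330273.605372
k! = 14! = 87178291200
P = 0.0003035391 * 5233476330273.605372 / 87178291200 ≈ 0.018222

0.018222


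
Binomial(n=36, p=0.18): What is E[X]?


E[X] = n*p = 36 * 0.18 = 6.48

6.48


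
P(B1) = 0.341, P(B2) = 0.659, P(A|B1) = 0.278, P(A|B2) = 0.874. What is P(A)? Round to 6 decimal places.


P(A) = P(A|B1)*P(B1) + P(A|B2)*P(B2)
P(A|B1)*P(B1) = 0.278 * 0.341 = 0.094798
P(A|B2)*P(B2) = 0.874 * 0.659 = 0.575966
P(A) = 0.094798 + 0.575966 = 0.670764

0.670764


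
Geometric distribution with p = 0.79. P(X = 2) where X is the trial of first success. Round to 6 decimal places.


P = (1-p)^(k-1) * p
(1-p)^(k-1) = 0.21^1 = 0.21
P = 0.21 * 0.79 = 0.1659

0.165900


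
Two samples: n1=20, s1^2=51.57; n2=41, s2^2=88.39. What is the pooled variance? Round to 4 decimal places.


sp^2 = ((n1-1)*s1^2 + (n2-1)*s2^2)/(n1+n2-2)
(n1-1)*s1^2 = 19 * 51.57 = 979.83
(n2-1)*s2^2 = 40 * 88.39 = 3535.6
numerator = 979.83 + 3535.6 = 4515.43
n1+n2-2 = 59
sp^2 = 4515.43 / 59 = 451543/5900 ≈ 76.532712

76.5327


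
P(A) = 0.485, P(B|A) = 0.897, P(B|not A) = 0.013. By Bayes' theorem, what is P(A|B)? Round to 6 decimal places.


P(A|B) = P(B|A)*P(A) / P(B), P(B) = P(B|A)*P(A) + P(B|not A)*P(not A)
P(B|A)*P(A) = 0.897 * 0.485 = 0.435045
P(B|not A)*P(not A) = 0.013 * 0.515 = 0.006695
P(B) = 0.435045 + 0.006695 = 0.44174
P(A|B) = 0.435045 / 0.44174 = 6693/6796 ≈ 0.98484403

0.984844


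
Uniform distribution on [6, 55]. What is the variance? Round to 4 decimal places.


Var = (b-a)^2 / 12
(b-a)^2 = (55 - 6)^2 = 2401
Var = 2401/12 ≈ 200.083333

200.0833


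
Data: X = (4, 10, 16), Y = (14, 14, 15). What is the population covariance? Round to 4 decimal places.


Cov = (1/n)*sum((xi-xbar)(yi-ybar))
n = 3, xbar = 30/3 = 10, ybar = 43/3 ≈ 14.333333
sum((xi-xbar)(yi-ybar)) = 6
Cov = 6 / 3 = 2

2.0000


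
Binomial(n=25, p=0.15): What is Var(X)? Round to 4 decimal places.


Var = n*p*(1-p) = 25 * 0.15 * 0.85 = 3.1875

3.1875


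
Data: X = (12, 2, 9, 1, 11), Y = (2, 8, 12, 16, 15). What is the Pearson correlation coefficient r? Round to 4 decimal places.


r = sum((xi-xbar)(yi-ybar)) / sqrt(sum((xi-xbar)^2) * sum((yi-ybar)^2))
n = 5, xbar = 35/5 = 7, ybar = 53/5 = 10.6
Sxy = sum((xi-xbar)(yi-ybar)) = -42
Sxx = sum((xi-xbar)^2) = 106
Syy = sum((yi-ybar)^2) = 131.2
sqrt(Sxx*Syy) ≈ 117.928792
r = Sxy / sqrt(Sxx*Syy) = -42 / 117.928792 ≈ -0.356147

-0.3561


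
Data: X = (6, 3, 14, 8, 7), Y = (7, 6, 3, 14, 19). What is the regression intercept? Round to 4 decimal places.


a = ybar - b*xbar, where b = sum((xi-xbar)(yi-ybar)) / sum((xi-xbar)^2)
n = 5, xbar = 38/5 = 7.6, ybar = 49/5 = 9.8
Sxy = sum((xi-xbar)(yi-ybar)) = -25.4
Sxx = sum((xi-xbar)^2) = 65.2
b = Sxy / Sxx = -127/326 ≈ -0.389571
a = 9.8 - (-0.389571) * 7.6 = 2080/163 ≈ 12.760736

12.7607


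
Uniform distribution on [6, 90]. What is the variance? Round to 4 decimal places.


Var = (b-a)^2 / 12
(b-a)^2 = (90 - 6)^2 = 7056
Var = 7056/12 = 588

588.0000


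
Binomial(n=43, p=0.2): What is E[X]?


E[X] = n*p = 43 * 0.2 = 8.6

8.6


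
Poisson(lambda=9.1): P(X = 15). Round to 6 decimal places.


P = e^(-lam) * lam^k / k!
e^(-9.1) ≈ 0.0001116658
lam^k = 9.1^15 ≈ 243008175525757.569678
k! = 15! = 1307674368000
P = 0.0001116658 * 243008175525757.569678 / 1307674368000 ≈ 0.020751

0.020751


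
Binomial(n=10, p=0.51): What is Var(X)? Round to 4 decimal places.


Var = n*p*(1-p) = 10 * 0.51 * 0.49 = 2.499

2.4990


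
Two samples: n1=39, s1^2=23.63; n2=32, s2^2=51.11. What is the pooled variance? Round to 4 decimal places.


sp^2 = ((n1-1)*s1^2 + (n2-1)*s2^2)/(n1+n2-2)
(n1-1)*s1^2 = 38 * 23.63 = 897.94
(n2-1)*s2^2 = 31 * 51.11 = 1584.41
numerator = 897.94 + 1584.41 = 2482.35
n1+n2-2 = 69
sp^2 = 2482.35 / 69 = 16549/460 ≈ 35.976087

35.9761


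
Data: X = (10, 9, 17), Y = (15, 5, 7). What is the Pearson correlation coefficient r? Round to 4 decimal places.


r = sum((xi-xbar)(yi-ybar)) / sqrt(sum((xi-xbar)^2) * sum((yi-ybar)^2))
n = 3, xbar = 36/3 = 12, ybar = 27/3 = 9
Sxy = sum((xi-xbar)(yi-ybar)) = -10
Sxx = sum((xi-xbar)^2) = 38
Syy = sum((yi-ybar)^2) = 56
sqrt(Sxx*Syy) ≈ 46.130250
r = Sxy / sqrt(Sxx*Syy) = -10 / 46.130250 ≈ -0.216777

-0.2168


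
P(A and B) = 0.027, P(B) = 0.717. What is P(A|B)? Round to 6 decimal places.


P(A|B) = P(A and B) / P(B) = 0.027 / 0.717 = 9/239 ≈ 0.03765690

0.037657


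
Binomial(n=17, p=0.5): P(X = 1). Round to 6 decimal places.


P = C(n,k) * p^k * (1-p)^(n-k)
C(17,1) = 17
p^k = 0.5^1 = 0.5
(1-p)^(n-k) = 0.5^16 ≈ 0.00001525879
P = 17 * 0.5 * 0.00001525879 ≈ 0.000130

0.000130


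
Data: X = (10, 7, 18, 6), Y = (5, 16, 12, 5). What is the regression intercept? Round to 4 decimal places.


a = ybar - b*xbar, where b = sum((xi-xbar)(yi-ybar)) / sum((xi-xbar)^2)
n = 4, xbar = 41/4 = 10.25, ybar = 38/4 = 9.5
Sxy = sum((xi-xbar)(yi-ybar)) = 18.5
Sxx = sum((xi-xbar)^2) = 88.75
b = Sxy / Sxx = 74/355 ≈ 0.208451
a = 9.5 - 0.208451 * 10.25 = 2614/355 ≈ 7.363380

7.3634


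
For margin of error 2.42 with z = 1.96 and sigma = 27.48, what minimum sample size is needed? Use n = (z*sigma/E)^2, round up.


z*sigma/E = 1.96 * 27.48 / 2.42 = 67326/3025 ≈ 22.256529
(z*sigma/E)^2 ≈ 495.353080
round up: n = 496

496


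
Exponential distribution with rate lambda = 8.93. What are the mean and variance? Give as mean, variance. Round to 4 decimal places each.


mean = 1/lam, var = 1/lam^2
mean = 1 / 8.93 = 100/893 ≈ 0.111982
lam^2 = 8.93^2 = 79.7449
var = 1 / 79.7449 ≈ 0.012540

0.1120, 0.0125


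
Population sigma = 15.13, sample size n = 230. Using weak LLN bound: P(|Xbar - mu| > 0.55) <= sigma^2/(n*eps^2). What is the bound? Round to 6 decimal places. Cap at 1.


bound = min(1, sigma^2/(n*eps^2))
sigma^2 = 15.13^2 = 228.9169
n*eps^2 = 230 * 0.55^2 = 230 * 0.3025 = 69.575
sigma^2/(n*eps^2) = 228.9169 / 69.575 ≈ 3.29021775
this exceeds 1, so the bound is capped at 1

1.000000


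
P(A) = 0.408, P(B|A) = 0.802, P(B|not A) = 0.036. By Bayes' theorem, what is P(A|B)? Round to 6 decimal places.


P(A|B) = P(B|A)*P(A) / P(B), P(B) = P(B|A)*P(A) + P(B|not A)*P(not A)
P(B|A)*P(A) = 0.802 * 0.408 = 0.327216
P(B|not A)*P(not A) = 0.036 * 0.592 = 0.021312
P(B) = 0.327216 + 0.021312 = 0.348528
P(A|B) = 0.327216 / 0.348528 = 6817/7261 ≈ 0.93885140

0.938851


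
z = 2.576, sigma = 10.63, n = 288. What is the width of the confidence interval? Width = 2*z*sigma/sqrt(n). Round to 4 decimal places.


width = 2*z*sigma/sqrt(n)
2*z*sigma = 2 * 2.576 * 10.63 = 54.76576
sqrt(288) ≈ 16.970563
width = 54.76576 / 16.970563 ≈ 3.227103

3.2271


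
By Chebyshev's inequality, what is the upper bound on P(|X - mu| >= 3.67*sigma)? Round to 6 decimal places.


P <= 1/k^2
k^2 = 3.67^2 = 13.4689
1/k^2 = 1 / 13.4689 ≈ 0.07424511

0.074245


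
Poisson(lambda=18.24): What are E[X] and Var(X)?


E[X] = Var(X) = lambda = 18.24

18.24, 18.24


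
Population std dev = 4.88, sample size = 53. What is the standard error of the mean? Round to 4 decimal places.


SE = sigma / sqrt(n)
sqrt(53) ≈ 7.280110
SE = 4.88 / 7.280110 ≈ 0.670320

0.6703


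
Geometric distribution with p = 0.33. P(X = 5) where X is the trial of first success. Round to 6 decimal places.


P = (1-p)^(k-1) * p
(1-p)^(k-1) = 0.67^4 ≈ 0.2015112
P = 0.2015112 * 0.33 ≈ 0.06649870

0.066499


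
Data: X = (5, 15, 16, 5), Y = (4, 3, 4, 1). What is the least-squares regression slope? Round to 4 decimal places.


b = sum((xi-xbar)(yi-ybar)) / sum((xi-xbar)^2)
n = 4, xbar = 41/4 = 10.25, ybar = 12/4 = 3
Sxy = sum((xi-xbar)(yi-ybar)) = 11
Sxx = sum((xi-xbar)^2) = 110.75
b = Sxy / Sxx = 44/443 ≈ 0.099323

0.0993


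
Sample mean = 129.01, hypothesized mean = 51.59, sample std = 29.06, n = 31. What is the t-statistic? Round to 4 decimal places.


t = (xbar - mu0) / (s/sqrt(n))
xbar - mu0 = 129.01 - 51.59 = 77.42
sqrt(31) ≈ 5.56776436
s/sqrt(n) = 29.06 / 5.56776436 ≈ 5.21933008
t = 77.42 / 5.21933008 ≈ 14.833321

14.8333


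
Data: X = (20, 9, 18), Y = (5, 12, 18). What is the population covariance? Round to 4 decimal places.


Cov = (1/n)*sum((xi-xbar)(yi-ybar))
n = 3, xbar = 47/3 ≈ 15.666667, ybar = 35/3 ≈ 11.666667
sum((xi-xbar)(yi-ybar)) = -49/3 ≈ -16.333333
Cov = -16.333333 / 3 = -49/9 ≈ -5.444444

-5.4444


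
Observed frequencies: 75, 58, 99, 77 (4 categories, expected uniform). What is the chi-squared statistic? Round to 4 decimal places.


chi2 = sum((O-E)^2/E), E = total/4
total = 309, E = 309/4 = 77.25
(75 - 77.25)^2 / 77.25 = 5.0625 / 77.25 = 27/412 ≈ 0.065534
(58 - 77.25)^2 / 77.25 = 370.5625 / 77.25 = 5929/1236 ≈ 4.796926
(99 - 77.25)^2 / 77.25 = 473.0625 / 77.25 = 2523/412 ≈ 6.123786
(77 - 77.25)^2 / 77.25 = 0.0625 / 77.25 = 1/1236 ≈ 0.000809
chi2 = 3395/309 ≈ 10.987055

10.9871


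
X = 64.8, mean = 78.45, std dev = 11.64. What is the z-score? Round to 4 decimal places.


z = (X - mu) / sigma
X - mu = 64.8 - 78.45 = -13.65
z = -13.65 / 11.64 = -455/388 ≈ -1.172680

-1.1727


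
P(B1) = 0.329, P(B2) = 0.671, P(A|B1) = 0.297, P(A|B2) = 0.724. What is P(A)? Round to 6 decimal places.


P(A) = P(A|B1)*P(B1) + P(A|B2)*P(B2)
P(A|B1)*P(B1) = 0.297 * 0.329 = 0.097713
P(A|B2)*P(B2) = 0.724 * 0.671 = 0.485804
P(A) = 0.097713 + 0.485804 = 0.583517

0.583517


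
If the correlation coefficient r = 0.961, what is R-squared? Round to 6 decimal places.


R^2 = r^2 = (0.961)^2 = 0.923521

0.923521


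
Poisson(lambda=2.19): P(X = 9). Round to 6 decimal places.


P = e^(-lam) * lam^k / k!
e^(-2.19) ≈ 0.1119167
lam^k = 2.19^9 ≈ 1158.769441
k! = 9! = 362880
P = 0.1119167 * 1158.769441 / 362880 ≈ 0.000357

0.000357


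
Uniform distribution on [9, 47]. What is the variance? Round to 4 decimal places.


Var = (b-a)^2 / 12
(b-a)^2 = (47 - 9)^2 = 1444
Var = 1444/12 ≈ 120.333333

120.3333


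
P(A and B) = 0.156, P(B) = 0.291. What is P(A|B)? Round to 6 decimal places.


P(A|B) = P(A and B) / P(B) = 0.156 / 0.291 = 52/97 ≈ 0.53608247

0.536082


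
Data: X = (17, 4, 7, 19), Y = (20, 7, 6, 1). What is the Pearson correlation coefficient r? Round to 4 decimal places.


r = sum((xi-xbar)(yi-ybar)) / sqrt(sum((xi-xbar)^2) * sum((yi-ybar)^2))
n = 4, xbar = 47/4 = 11.75, ybar = 34/4 = 8.5
Sxy = sum((xi-xbar)(yi-ybar)) = 29.5
Sxx = sum((xi-xbar)^2) = 162.75
Syy = sum((yi-ybar)^2) = 197
sqrt(Sxx*Syy) ≈ 179.057952
r = Sxy / sqrt(Sxx*Syy) = 29.5 / 179.057952 ≈ 0.164751

0.1648


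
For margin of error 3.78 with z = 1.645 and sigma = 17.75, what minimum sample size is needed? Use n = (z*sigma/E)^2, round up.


z*sigma/E = 1.645 * 17.75 / 3.78 = 3337/432 ≈ 7.724537
(z*sigma/E)^2 ≈ 59.668472
round up: n = 60

60


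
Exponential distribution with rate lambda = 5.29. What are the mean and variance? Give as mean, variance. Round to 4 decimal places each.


mean = 1/lam, var = 1/lam^2
mean = 1 / 5.29 = 100/529 ≈ 0.189036
lam^2 = 5.29^2 = 27.9841
var = 1 / 27.9841 ≈ 0.035735

0.1890, 0.0357


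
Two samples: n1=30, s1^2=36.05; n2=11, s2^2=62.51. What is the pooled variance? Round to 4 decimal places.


sp^2 = ((n1-1)*s1^2 + (n2-1)*s2^2)/(n1+n2-2)
(n1-1)*s1^2 = 29 * 36.05 = 1045.45
(n2-1)*s2^2 = 10 * 62.51 = 625.1
numerator = 1045.45 + 625.1 = 1670.55
n1+n2-2 = 39
sp^2 = 1670.55 / 39 = 11137/260 ≈ 42.834615

42.8346


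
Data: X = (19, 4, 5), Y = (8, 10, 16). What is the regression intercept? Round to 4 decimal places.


a = ybar - b*xbar, where b = sum((xi-xbar)(yi-ybar)) / sum((xi-xbar)^2)
n = 3, xbar = 28/3 ≈ 9.333333, ybar = 34/3 ≈ 11.333333
Sxy = sum((xi-xbar)(yi-ybar)) = -136/3 ≈ -45.333333
Sxx = sum((xi-xbar)^2) = 422/3 ≈ 140.666667
b = Sxy / Sxx = -68/211 ≈ -0.322275
a = 11.333333 - (-0.322275) * 9.333333 = 3026/211 ≈ 14.341232

14.3412


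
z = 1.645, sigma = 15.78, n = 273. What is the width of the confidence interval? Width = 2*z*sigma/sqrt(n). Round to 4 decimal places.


width = 2*z*sigma/sqrt(n)
2*z*sigma = 2 * 1.645 * 15.78 = 51.9162
sqrt(273) ≈ 16.522712
width = 51.9162 / 16.522712 ≈ 3.142111

3.1421


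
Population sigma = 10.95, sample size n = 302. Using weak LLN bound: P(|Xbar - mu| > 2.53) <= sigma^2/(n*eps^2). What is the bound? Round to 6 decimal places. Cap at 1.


bound = min(1, sigma^2/(n*eps^2))
sigma^2 = 10.95^2 = 119.9025
n*eps^2 = 302 * 2.53^2 = 302 * 6.4009 = 1933.0718
sigma^2/(n*eps^2) = 119.9025 / 1933.0718 ≈ 0.06202693

0.062027


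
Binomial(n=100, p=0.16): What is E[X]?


E[X] = n*p = 100 * 0.16 = 16

16


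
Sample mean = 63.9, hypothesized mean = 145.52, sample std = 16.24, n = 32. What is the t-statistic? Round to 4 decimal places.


t = (xbar - mu0) / (s/sqrt(n))
xbar - mu0 = 63.9 - 145.52 = -81.62
sqrt(32) ≈ 5.65685425
s/sqrt(n) = 16.24 / 5.65685425 ≈ 2.87085353
t = -81.62 / 2.87085353 ≈ -28.430569

-28.4306


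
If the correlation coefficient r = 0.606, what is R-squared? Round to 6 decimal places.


R^2 = r^2 = (0.606)^2 = 0.367236

0.367236


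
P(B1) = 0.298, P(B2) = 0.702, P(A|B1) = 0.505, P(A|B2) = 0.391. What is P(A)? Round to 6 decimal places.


P(A) = P(A|B1)*P(B1) + P(A|B2)*P(B2)
P(A|B1)*P(B1) = 0.505 * 0.298 = 0.15049
P(A|B2)*P(B2) = 0.391 * 0.702 = 0.274482
P(A) = 0.15049 + 0.274482 = 0.424972

0.424972


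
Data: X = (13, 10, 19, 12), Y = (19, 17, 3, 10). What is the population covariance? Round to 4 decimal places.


Cov = (1/n)*sum((xi-xbar)(yi-ybar))
n = 4, xbar = 54/4 = 13.5, ybar = 49/4 = 12.25
sum((xi-xbar)(yi-ybar)) = -67.5
Cov = -67.5 / 4 = -16.875

-16.8750


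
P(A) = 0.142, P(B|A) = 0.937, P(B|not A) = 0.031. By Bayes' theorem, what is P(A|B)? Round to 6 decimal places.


P(A|B) = P(B|A)*P(A) / P(B), P(B) = P(B|A)*P(A) + P(B|not A)*P(not A)
P(B|A)*P(A) = 0.937 * 0.142 = 0.133054
P(B|not A)*P(not A) = 0.031 * 0.858 = 0.026598
P(B) = 0.133054 + 0.026598 = 0.159652
P(A|B) = 0.133054 / 0.159652 ≈ 0.83340015

0.833400


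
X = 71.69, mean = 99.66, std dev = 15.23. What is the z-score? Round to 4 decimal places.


z = (X - mu) / sigma
X - mu = 71.69 - 99.66 = -27.97
z = -27.97 / 15.23 = -2797/1523 ≈ -1.836507

-1.8365


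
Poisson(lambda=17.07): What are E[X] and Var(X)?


E[X] = Var(X) = lambda = 17.07

17.07, 17.07


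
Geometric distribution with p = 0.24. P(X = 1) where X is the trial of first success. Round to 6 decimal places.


P = (1-p)^(k-1) * p
(1-p)^(k-1) = 0.76^0 = 1
P = 1 * 0.24 = 0.24

0.240000


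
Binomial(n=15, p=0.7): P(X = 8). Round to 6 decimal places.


P = C(n,k) * p^k * (1-p)^(n-k)
C(15,8) = 6435
p^k = 0.7^8 = 0.05764801
(1-p)^(n-k) = 0.3^7 = 0.0002187
P = 6435 * 0.05764801 * 0.0002187 ≈ 0.081130

0.081130


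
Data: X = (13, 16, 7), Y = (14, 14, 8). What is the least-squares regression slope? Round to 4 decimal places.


b = sum((xi-xbar)(yi-ybar)) / sum((xi-xbar)^2)
n = 3, xbar = 36/3 = 12, ybar = 36/3 = 12
Sxy = sum((xi-xbar)(yi-ybar)) = 30
Sxx = sum((xi-xbar)^2) = 42
b = Sxy / Sxx = 5/7 ≈ 0.714286

0.7143


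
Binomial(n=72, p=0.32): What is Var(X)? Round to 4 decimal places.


Var = n*p*(1-p) = 72 * 0.32 * 0.68 = 15.6672

15.6672


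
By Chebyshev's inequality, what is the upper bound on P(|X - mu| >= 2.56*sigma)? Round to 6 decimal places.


P <= 1/k^2
k^2 = 2.56^2 = 6.5536
1/k^2 = 1 / 6.5536 = 625/4096 ≈ 0.15258789

0.152588


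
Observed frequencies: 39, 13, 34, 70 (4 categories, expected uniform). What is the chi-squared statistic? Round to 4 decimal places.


chi2 = sum((O-E)^2/E), E = total/4
total = 156, E = 156/4 = 39
(39 - 39)^2 / 39 = 0 / 39 = 0
(13 - 39)^2 / 39 = 676 / 39 = 52/3 ≈ 17.333333
(34 - 39)^2 / 39 = 25 / 39 = 25/39 ≈ 0.641026
(70 - 39)^2 / 39 = 961 / 39 = 961/39 ≈ 24.641026
chi2 = 554/13 ≈ 42.615385

42.6154


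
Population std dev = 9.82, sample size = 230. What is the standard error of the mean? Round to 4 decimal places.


SE = sigma / sqrt(n)
sqrt(230) ≈ 15.165751
SE = 9.82 / 15.165751 ≈ 0.647512

0.6475


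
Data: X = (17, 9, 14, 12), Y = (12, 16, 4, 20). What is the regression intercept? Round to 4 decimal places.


a = ybar - b*xbar, where b = sum((xi-xbar)(yi-ybar)) / sum((xi-xbar)^2)
n = 4, xbar = 52/4 = 13, ybar = 52/4 = 13
Sxy = sum((xi-xbar)(yi-ybar)) = -32
Sxx = sum((xi-xbar)^2) = 34
b = Sxy / Sxx = -16/17 ≈ -0.941176
a = 13 - (-0.941176) * 13 = 429/17 ≈ 25.235294

25.2353


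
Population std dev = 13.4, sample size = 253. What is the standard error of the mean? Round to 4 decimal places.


SE = sigma / sqrt(n)
sqrt(253) ≈ 15.905974
SE = 13.4 / 15.905974 ≈ 0.842451

0.8425


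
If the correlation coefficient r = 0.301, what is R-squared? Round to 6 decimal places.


R^2 = r^2 = (0.301)^2 = 0.090601

0.090601


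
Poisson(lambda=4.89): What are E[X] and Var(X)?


E[X] = Var(X) = lambda = 4.89

4.89, 4.89


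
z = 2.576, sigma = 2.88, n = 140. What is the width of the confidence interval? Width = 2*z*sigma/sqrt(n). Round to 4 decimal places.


width = 2*z*sigma/sqrt(n)
2*z*sigma = 2 * 2.576 * 2.88 = 14.83776
sqrt(140) ≈ 11.832160
width = 14.83776 / 11.832160 ≈ 1.254020

1.2540


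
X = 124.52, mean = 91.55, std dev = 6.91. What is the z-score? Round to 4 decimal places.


z = (X - mu) / sigma
X - mu = 124.52 - 91.55 = 32.97
z = 32.97 / 6.91 = 3297/691 ≈ 4.771346

4.7713


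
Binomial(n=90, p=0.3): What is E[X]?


E[X] = n*p = 90 * 0.3 = 27

27


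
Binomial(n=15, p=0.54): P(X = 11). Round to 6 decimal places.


P = C(n,k) * p^k * (1-p)^(n-k)
C(15,11) = 1365
p^k = 0.54^11 ≈ 0.001138496
(1-p)^(n-k) = 0.46^4 = 0.04477456
P = 1365 * 0.001138496 * 0.04477456 ≈ 0.069582

0.069582


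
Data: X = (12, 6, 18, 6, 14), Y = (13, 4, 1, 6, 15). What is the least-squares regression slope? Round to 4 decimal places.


b = sum((xi-xbar)(yi-ybar)) / sum((xi-xbar)^2)
n = 5, xbar = 56/5 = 11.2, ybar = 39/5 = 7.8
Sxy = sum((xi-xbar)(yi-ybar)) = 7.2
Sxx = sum((xi-xbar)^2) = 108.8
b = Sxy / Sxx = 9/136 ≈ 0.066176

0.0662


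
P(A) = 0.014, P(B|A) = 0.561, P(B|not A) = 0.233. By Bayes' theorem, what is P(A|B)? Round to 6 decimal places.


P(A|B) = P(B|A)*P(A) / P(B), P(B) = P(B|A)*P(A) + P(B|not A)*P(not A)
P(B|A)*P(A) = 0.561 * 0.014 = 0.007854
P(B|not A)*P(not A) = 0.233 * 0.986 = 0.229738
P(B) = 0.007854 + 0.229738 = 0.237592
P(A|B) = 0.007854 / 0.237592 = 231/6988 ≈ 0.03305667

0.033057


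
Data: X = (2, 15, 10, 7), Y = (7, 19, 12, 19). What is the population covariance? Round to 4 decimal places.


Cov = (1/n)*sum((xi-xbar)(yi-ybar))
n = 4, xbar = 34/4 = 8.5, ybar = 57/4 = 14.25
sum((xi-xbar)(yi-ybar)) = 67.5
Cov = 67.5 / 4 = 16.875

16.8750


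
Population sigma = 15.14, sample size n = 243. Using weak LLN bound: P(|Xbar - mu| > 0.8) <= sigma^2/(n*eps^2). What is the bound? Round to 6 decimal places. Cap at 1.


bound = min(1, sigma^2/(n*eps^2))
sigma^2 = 15.14^2 = 229.2196
n*eps^2 = 243 * 0.8^2 = 243 * 0.64 = 155.52
sigma^2/(n*eps^2) = 229.2196 / 155.52 ≈ 1.47389146
this exceeds 1, so the bound is capped at 1

1.000000


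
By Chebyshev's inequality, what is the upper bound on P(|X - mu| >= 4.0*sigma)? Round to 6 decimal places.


P <= 1/k^2
k^2 = 4.0^2 = 16
1/k^2 = 1 / 16 = 0.0625

0.062500


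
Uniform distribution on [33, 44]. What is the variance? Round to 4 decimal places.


Var = (b-a)^2 / 12
(b-a)^2 = (44 - 33)^2 = 121
Var = 121/12 ≈ 10.083333

10.0833


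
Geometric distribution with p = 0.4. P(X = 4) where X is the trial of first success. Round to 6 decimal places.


P = (1-p)^(k-1) * p
(1-p)^(k-1) = 0.6^3 = 0.216
P = 0.216 * 0.4 = 0.0864

0.086400


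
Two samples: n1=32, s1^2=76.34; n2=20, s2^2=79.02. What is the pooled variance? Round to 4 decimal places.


sp^2 = ((n1-1)*s1^2 + (n2-1)*s2^2)/(n1+n2-2)
(n1-1)*s1^2 = 31 * 76.34 = 2366.54
(n2-1)*s2^2 = 19 * 79.02 = 1501.38
numerator = 2366.54 + 1501.38 = 3867.92
n1+n2-2 = 50
sp^2 = 3867.92 / 50 = 77.3584

77.3584


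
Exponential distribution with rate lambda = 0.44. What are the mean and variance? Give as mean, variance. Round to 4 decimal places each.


mean = 1/lam, var = 1/lam^2
mean = 1 / 0.44 = 25/11 ≈ 2.272727
lam^2 = 0.44^2 = 0.1936
var = 1 / 0.1936 = 625/121 ≈ 5.165289

2.2727, 5.1653


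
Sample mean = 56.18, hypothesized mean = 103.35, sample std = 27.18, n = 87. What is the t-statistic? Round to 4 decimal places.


t = (xbar - mu0) / (s/sqrt(n))
xbar - mu0 = 56.18 - 103.35 = -47.17
sqrt(87) ≈ 9.32737905
s/sqrt(n) = 27.18 / 9.32737905 ≈ 2.91400187
t = -47.17 / 2.91400187 ≈ -16.187361

-16.1874


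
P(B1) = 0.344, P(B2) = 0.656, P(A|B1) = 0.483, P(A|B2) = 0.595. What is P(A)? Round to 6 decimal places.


P(A) = P(A|B1)*P(B1) + P(A|B2)*P(B2)
P(A|B1)*P(B1) = 0.483 * 0.344 = 0.166152
P(A|B2)*P(B2) = 0.595 * 0.656 = 0.39032
P(A) = 0.166152 + 0.39032 = 0.556472

0.556472


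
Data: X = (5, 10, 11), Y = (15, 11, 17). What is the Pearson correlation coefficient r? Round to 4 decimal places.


r = sum((xi-xbar)(yi-ybar)) / sqrt(sum((xi-xbar)^2) * sum((yi-ybar)^2))
n = 3, xbar = 26/3 ≈ 8.666667, ybar = 43/3 ≈ 14.333333
Sxy = sum((xi-xbar)(yi-ybar)) = -2/3 ≈ -0.666667
Sxx = sum((xi-xbar)^2) = 62/3 ≈ 20.666667
Syy = sum((yi-ybar)^2) = 56/3 ≈ 18.666667
sqrt(Sxx*Syy) ≈ 19.641226
r = Sxy / sqrt(Sxx*Syy) = -0.666667 / 19.641226 ≈ -0.033942

-0.0339


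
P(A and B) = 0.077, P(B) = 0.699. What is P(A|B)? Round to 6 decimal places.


P(A|B) = P(A and B) / P(B) = 0.077 / 0.699 = 77/699 ≈ 0.11015737

0.110157


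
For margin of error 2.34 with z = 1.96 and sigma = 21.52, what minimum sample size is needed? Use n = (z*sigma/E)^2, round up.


z*sigma/E = 1.96 * 21.52 / 2.34 = 52724/2925 ≈ 18.025299
(z*sigma/E)^2 ≈ 324.911409
round up: n = 325

325


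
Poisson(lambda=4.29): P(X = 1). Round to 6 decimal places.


P = e^(-lam) * lam^k / k!
e^(-4.29) ≈ 0.01370493
lam^k = 4.29^1 = 4.29
k! = 1! = 1
P = 0.01370493 * 4.29 / 1 ≈ 0.058794

0.058794


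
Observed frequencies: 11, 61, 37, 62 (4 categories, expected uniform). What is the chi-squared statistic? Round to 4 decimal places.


chi2 = sum((O-E)^2/E), E = total/4
total = 171, E = 171/4 = 42.75
(11 - 42.75)^2 / 42.75 = 1008.0625 / 42.75 = 16129/684 ≈ 23.580409
(61 - 42.75)^2 / 42.75 = 333.0625 / 42.75 = 5329/684 ≈ 7.790936
(37 - 42.75)^2 / 42.75 = 33.0625 / 42.75 = 529/684 ≈ 0.773392
(62 - 42.75)^2 / 42.75 = 370.5625 / 42.75 = 5929/684 ≈ 8.668129
chi2 = 6979/171 ≈ 40.812865

40.8129


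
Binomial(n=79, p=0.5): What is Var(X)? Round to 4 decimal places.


Var = n*p*(1-p) = 79 * 0.5 * 0.5 = 19.75

19.7500


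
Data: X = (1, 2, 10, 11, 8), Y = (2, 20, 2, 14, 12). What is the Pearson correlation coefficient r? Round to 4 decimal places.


r = sum((xi-xbar)(yi-ybar)) / sqrt(sum((xi-xbar)^2) * sum((yi-ybar)^2))
n = 5, xbar = 32/5 = 6.4, ybar = 50/5 = 10
Sxy = sum((xi-xbar)(yi-ybar)) = -8
Sxx = sum((xi-xbar)^2) = 85.2
Syy = sum((yi-ybar)^2) = 248
sqrt(Sxx*Syy) ≈ 145.360242
r = Sxy / sqrt(Sxx*Syy) = -8 / 145.360242 ≈ -0.055036

-0.0550


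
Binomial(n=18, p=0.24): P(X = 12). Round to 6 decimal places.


P = C(n,k) * p^k * (1-p)^(n-k)
C(18,12) = 18564
p^k = 0.24^12 ≈ 0.00000003652035
(1-p)^(n-k) = 0.76^6 ≈ 0.1926999
P = 18564 * 0.00000003652035 * 0.1926999 ≈ 0.000131

0.000131


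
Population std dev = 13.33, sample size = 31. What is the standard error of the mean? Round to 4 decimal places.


SE = sigma / sqrt(n)
sqrt(31) ≈ 5.567764
SE = 13.33 / 5.567764 ≈ 2.394139

2.3941


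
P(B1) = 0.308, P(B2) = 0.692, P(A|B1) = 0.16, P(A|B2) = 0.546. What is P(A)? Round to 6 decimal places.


P(A) = P(A|B1)*P(B1) + P(A|B2)*P(B2)
P(A|B1)*P(B1) = 0.16 * 0.308 = 0.04928
P(A|B2)*P(B2) = 0.546 * 0.692 = 0.377832
P(A) = 0.04928 + 0.377832 = 0.427112

0.427112


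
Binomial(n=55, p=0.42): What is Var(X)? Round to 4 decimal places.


Var = n*p*(1-p) = 55 * 0.42 * 0.58 = 13.398

13.3980


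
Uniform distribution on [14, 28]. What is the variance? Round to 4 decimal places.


Var = (b-a)^2 / 12
(b-a)^2 = (28 - 14)^2 = 196
Var = 196/12 ≈ 16.333333

16.3333


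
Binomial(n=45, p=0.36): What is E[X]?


E[X] = n*p = 45 * 0.36 = 16.2

16.2


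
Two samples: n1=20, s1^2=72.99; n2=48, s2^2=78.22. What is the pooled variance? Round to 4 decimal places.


sp^2 = ((n1-1)*s1^2 + (n2-1)*s2^2)/(n1+n2-2)
(n1-1)*s1^2 = 19 * 72.99 = 1386.81
(n2-1)*s2^2 = 47 * 78.22 = 3676.34
numerator = 1386.81 + 3676.34 = 5063.15
n1+n2-2 = 66
sp^2 = 5063.15 / 66 = 101263/1320 ≈ 76.714394

76.7144


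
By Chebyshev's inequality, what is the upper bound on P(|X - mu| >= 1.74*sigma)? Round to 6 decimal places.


P <= 1/k^2
k^2 = 1.74^2 = 3.0276
1/k^2 = 1 / 3.0276 = 2500/7569 ≈ 0.33029462

0.330295


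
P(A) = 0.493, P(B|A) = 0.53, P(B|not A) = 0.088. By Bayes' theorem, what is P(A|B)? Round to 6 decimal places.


P(A|B) = P(B|A)*P(A) / P(B), P(B) = P(B|A)*P(A) + P(B|not A)*P(not A)
P(B|A)*P(A) = 0.53 * 0.493 = 0.26129
P(B|not A)*P(not A) = 0.088 * 0.507 = 0.044616
P(B) = 0.26129 + 0.044616 = 0.305906
P(A|B) = 0.26129 / 0.305906 ≈ 0.85415128

0.854151


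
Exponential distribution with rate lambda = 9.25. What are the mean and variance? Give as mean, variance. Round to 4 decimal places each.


mean = 1/lam, var = 1/lam^2
mean = 1 / 9.25 = 4/37 ≈ 0.108108
lam^2 = 9.25^2 = 85.5625
var = 1 / 85.5625 = 16/1369 ≈ 0.011687

0.1081, 0.0117


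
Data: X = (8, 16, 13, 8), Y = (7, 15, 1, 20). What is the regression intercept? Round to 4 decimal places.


a = ybar - b*xbar, where b = sum((xi-xbar)(yi-ybar)) / sum((xi-xbar)^2)
n = 4, xbar = 45/4 = 11.25, ybar = 43/4 = 10.75
Sxy = sum((xi-xbar)(yi-ybar)) = -14.75
Sxx = sum((xi-xbar)^2) = 46.75
b = Sxy / Sxx = -59/187 ≈ -0.315508
a = 10.75 - (-0.315508) * 11.25 = 2674/187 ≈ 14.299465

14.2995
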